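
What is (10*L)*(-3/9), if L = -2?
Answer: 20/3 ≈ 6.6667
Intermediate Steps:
(10*L)*(-3/9) = (10*(-2))*(-3/9) = -(-60)/9 = -20*(-1/3) = 20/3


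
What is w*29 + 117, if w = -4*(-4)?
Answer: 581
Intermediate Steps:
w = 16
w*29 + 117 = 16*29 + 117 = 464 + 117 = 581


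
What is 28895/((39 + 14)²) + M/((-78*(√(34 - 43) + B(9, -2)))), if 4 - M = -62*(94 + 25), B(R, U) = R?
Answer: 901031/1095510 + 3691*I/1170 ≈ 0.82248 + 3.1547*I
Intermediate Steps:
M = 7382 (M = 4 - (-62)*(94 + 25) = 4 - (-62)*119 = 4 - 1*(-7378) = 4 + 7378 = 7382)
28895/((39 + 14)²) + M/((-78*(√(34 - 43) + B(9, -2)))) = 28895/((39 + 14)²) + 7382/((-78*(√(34 - 43) + 9))) = 28895/(53²) + 7382/((-78*(√(-9) + 9))) = 28895/2809 + 7382/((-78*(3*I + 9))) = 28895*(1/2809) + 7382/((-78*(9 + 3*I))) = 28895/2809 + 7382/(-702 - 234*I) = 28895/2809 + 7382*((-702 + 234*I)/547560) = 28895/2809 + 3691*(-702 + 234*I)/273780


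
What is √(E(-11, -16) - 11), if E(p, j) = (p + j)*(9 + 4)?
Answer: I*√362 ≈ 19.026*I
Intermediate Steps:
E(p, j) = 13*j + 13*p (E(p, j) = (j + p)*13 = 13*j + 13*p)
√(E(-11, -16) - 11) = √((13*(-16) + 13*(-11)) - 11) = √((-208 - 143) - 11) = √(-351 - 11) = √(-362) = I*√362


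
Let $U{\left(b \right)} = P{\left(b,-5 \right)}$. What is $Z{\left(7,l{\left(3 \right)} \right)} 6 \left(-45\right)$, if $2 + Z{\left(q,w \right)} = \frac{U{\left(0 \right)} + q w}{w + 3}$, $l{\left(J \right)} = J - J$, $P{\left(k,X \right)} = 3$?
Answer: $270$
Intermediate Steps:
$U{\left(b \right)} = 3$
$l{\left(J \right)} = 0$
$Z{\left(q,w \right)} = -2 + \frac{3 + q w}{3 + w}$ ($Z{\left(q,w \right)} = -2 + \frac{3 + q w}{w + 3} = -2 + \frac{3 + q w}{3 + w}$)
$Z{\left(7,l{\left(3 \right)} \right)} 6 \left(-45\right) = \frac{-3 - 0 + 7 \cdot 0}{3 + 0} \cdot 6 \left(-45\right) = \frac{-3 + 0 + 0}{3} \cdot 6 \left(-45\right) = \frac{1}{3} \left(-3\right) 6 \left(-45\right) = \left(-1\right) 6 \left(-45\right) = \left(-6\right) \left(-45\right) = 270$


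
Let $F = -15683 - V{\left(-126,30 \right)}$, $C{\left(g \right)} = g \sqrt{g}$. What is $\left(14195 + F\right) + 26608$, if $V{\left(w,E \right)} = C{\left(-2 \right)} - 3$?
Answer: $25123 + 2 i \sqrt{2} \approx 25123.0 + 2.8284 i$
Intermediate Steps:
$C{\left(g \right)} = g^{\frac{3}{2}}$
$V{\left(w,E \right)} = -3 - 2 i \sqrt{2}$ ($V{\left(w,E \right)} = \left(-2\right)^{\frac{3}{2}} - 3 = - 2 i \sqrt{2} - 3 = -3 - 2 i \sqrt{2}$)
$F = -15680 + 2 i \sqrt{2}$ ($F = -15683 - \left(-3 - 2 i \sqrt{2}\right) = -15683 + \left(3 + 2 i \sqrt{2}\right) = -15680 + 2 i \sqrt{2} \approx -15680.0 + 2.8284 i$)
$\left(14195 + F\right) + 26608 = \left(14195 - \left(15680 - 2 i \sqrt{2}\right)\right) + 26608 = \left(-1485 + 2 i \sqrt{2}\right) + 26608 = 25123 + 2 i \sqrt{2}$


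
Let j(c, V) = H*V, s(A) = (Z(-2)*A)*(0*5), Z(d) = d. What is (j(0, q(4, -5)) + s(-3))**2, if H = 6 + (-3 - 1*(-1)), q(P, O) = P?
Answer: 256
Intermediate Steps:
H = 4 (H = 6 + (-3 + 1) = 6 - 2 = 4)
s(A) = 0 (s(A) = (-2*A)*(0*5) = -2*A*0 = 0)
j(c, V) = 4*V
(j(0, q(4, -5)) + s(-3))**2 = (4*4 + 0)**2 = (16 + 0)**2 = 16**2 = 256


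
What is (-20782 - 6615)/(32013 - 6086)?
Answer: -27397/25927 ≈ -1.0567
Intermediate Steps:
(-20782 - 6615)/(32013 - 6086) = -27397/25927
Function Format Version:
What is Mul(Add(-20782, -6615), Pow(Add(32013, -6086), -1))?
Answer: Rational(-27397, 25927) ≈ -1.0567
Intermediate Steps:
Mul(Add(-20782, -6615), Pow(Add(32013, -6086), -1)) = Mul(-27397, Pow(25927, -1)) = Mul(-27397, Rational(1, 25927)) = Rational(-27397, 25927)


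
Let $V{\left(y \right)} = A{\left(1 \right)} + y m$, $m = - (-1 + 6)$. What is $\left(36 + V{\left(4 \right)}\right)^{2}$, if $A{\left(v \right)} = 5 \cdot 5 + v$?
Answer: $1764$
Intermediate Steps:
$A{\left(v \right)} = 25 + v$
$m = -5$ ($m = \left(-1\right) 5 = -5$)
$V{\left(y \right)} = 26 - 5 y$ ($V{\left(y \right)} = \left(25 + 1\right) + y \left(-5\right) = 26 - 5 y$)
$\left(36 + V{\left(4 \right)}\right)^{2} = \left(36 + \left(26 - 20\right)\right)^{2} = \left(36 + 6\right)^{2} = 42^{2} = 1764$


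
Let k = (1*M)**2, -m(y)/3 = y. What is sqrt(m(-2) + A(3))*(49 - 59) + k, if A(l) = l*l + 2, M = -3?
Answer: 9 - 10*sqrt(17) ≈ -32.231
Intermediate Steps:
m(y) = -3*y
k = 9 (k = (1*(-3))**2 = (-3)**2 = 9)
A(l) = 2 + l**2 (A(l) = l**2 + 2 = 2 + l**2)
sqrt(m(-2) + A(3))*(49 - 59) + k = sqrt(-3*(-2) + (2 + 3**2))*(49 - 59) + 9 = sqrt(6 + (2 + 9))*(-10) + 9 = sqrt(6 + 11)*(-10) + 9 = sqrt(17)*(-10) + 9 = -10*sqrt(17) + 9 = 9 - 10*sqrt(17)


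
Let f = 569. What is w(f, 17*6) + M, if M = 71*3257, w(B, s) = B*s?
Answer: 289285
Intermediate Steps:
M = 231247
w(f, 17*6) + M = 569*(17*6) + 231247 = 569*102 + 231247 = 58038 + 231247 = 289285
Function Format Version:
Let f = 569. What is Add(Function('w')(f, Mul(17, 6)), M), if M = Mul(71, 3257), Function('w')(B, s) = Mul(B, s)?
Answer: 289285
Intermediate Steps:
M = 231247
Add(Function('w')(f, Mul(17, 6)), M) = Add(Mul(569, Mul(17, 6)), 231247) = Add(Mul(569, 102), 231247) = Add(58038, 231247) = 289285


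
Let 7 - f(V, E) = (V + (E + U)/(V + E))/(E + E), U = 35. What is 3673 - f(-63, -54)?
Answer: 11582732/3159 ≈ 3666.6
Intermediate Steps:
f(V, E) = 7 - (V + (35 + E)/(E + V))/(2*E) (f(V, E) = 7 - (V + (E + 35)/(V + E))/(E + E) = 7 - (V + (35 + E)/(E + V))/(2*E))
3673 - f(-63, -54) = 3673 - (-35 - 1*(-54) - 1*(-63)² + 14*(-54)² + 13*(-54)*(-63))/(2*(-54)*(-54 - 63)) = 3673 - (-1)*(-35 + 54 - 1*3969 + 14*2916 + 44226)/(2*54*(-117)) = 3673 - (-1)*(-1)*(-35 + 54 - 3969 + 40824 + 44226)/(2*54*117) = 3673 - (-1)*(-1)*81100/(2*54*117) = 3673 - 1*20275/3159 = 3673 - 20275/3159 = 11582732/3159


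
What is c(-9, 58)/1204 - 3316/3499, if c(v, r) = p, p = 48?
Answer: -956128/1053199 ≈ -0.90783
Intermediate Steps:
c(v, r) = 48
c(-9, 58)/1204 - 3316/3499 = 48/1204 - 3316/3499 = 48*(1/1204) - 3316*1/3499 = 12/301 - 3316/3499 = -956128/1053199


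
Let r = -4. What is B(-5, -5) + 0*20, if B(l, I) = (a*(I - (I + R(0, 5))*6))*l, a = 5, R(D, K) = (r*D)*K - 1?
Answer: -775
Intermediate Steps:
R(D, K) = -1 - 4*D*K (R(D, K) = (-4*D)*K - 1 = -4*D*K - 1 = -1 - 4*D*K)
B(l, I) = l*(30 - 25*I) (B(l, I) = (5*(I - (I + (-1 - 4*0*5))*6))*l = (5*(I - (I + (-1 + 0))*6))*l = (5*(I - (I - 1)*6))*l = (5*(I - (-1 + I)*6))*l = (5*(I - (-6 + 6*I)))*l = (5*(I + (6 - 6*I)))*l = (5*(6 - 5*I))*l = (30 - 25*I)*l = l*(30 - 25*I))
B(-5, -5) + 0*20 = 5*(-5)*(6 - 5*(-5)) + 0*20 = 5*(-5)*(6 + 25) + 0 = 5*(-5)*31 + 0 = -775 + 0 = -775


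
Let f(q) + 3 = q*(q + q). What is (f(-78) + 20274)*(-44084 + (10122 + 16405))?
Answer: -569531523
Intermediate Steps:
f(q) = -3 + 2*q² (f(q) = -3 + q*(q + q) = -3 + q*(2*q) = -3 + 2*q²)
(f(-78) + 20274)*(-44084 + (10122 + 16405)) = ((-3 + 2*(-78)²) + 20274)*(-44084 + (10122 + 16405)) = ((-3 + 2*6084) + 20274)*(-44084 + 26527) = ((-3 + 12168) + 20274)*(-17557) = (12165 + 20274)*(-17557) = 32439*(-17557) = -569531523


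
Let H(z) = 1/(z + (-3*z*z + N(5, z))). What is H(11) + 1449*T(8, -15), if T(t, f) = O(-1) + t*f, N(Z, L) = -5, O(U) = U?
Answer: -62592454/357 ≈ -1.7533e+5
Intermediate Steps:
T(t, f) = -1 + f*t (T(t, f) = -1 + t*f = -1 + f*t)
H(z) = 1/(-5 + z - 3*z²) (H(z) = 1/(z + (-3*z*z - 5)) = 1/(z + (-3*z² - 5)) = 1/(z + (-5 - 3*z²)) = 1/(-5 + z - 3*z²))
H(11) + 1449*T(8, -15) = -1/(5 - 1*11 + 3*11²) + 1449*(-1 - 15*8) = -1/(5 - 11 + 3*121) + 1449*(-1 - 120) = -1/(5 - 11 + 363) + 1449*(-121) = -1/357 - 175329 = -62592454/357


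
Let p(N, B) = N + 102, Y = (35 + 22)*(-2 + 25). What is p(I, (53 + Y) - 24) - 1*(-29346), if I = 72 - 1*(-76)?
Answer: 29596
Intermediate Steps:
I = 148 (I = 72 + 76 = 148)
Y = 1311 (Y = 57*23 = 1311)
p(N, B) = 102 + N
p(I, (53 + Y) - 24) - 1*(-29346) = (102 + 148) - 1*(-29346) = 250 + 29346 = 29596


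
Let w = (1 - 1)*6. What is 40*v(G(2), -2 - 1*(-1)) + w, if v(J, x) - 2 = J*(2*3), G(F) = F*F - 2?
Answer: 560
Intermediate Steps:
G(F) = -2 + F² (G(F) = F² - 2 = -2 + F²)
v(J, x) = 2 + 6*J (v(J, x) = 2 + J*(2*3) = 2 + J*6 = 2 + 6*J)
w = 0 (w = 0*6 = 0)
40*v(G(2), -2 - 1*(-1)) + w = 40*(2 + 6*(-2 + 2²)) + 0 = 40*(2 + 6*(-2 + 4)) + 0 = 40*(2 + 6*2) + 0 = 40*(2 + 12) + 0 = 40*14 + 0 = 560 + 0 = 560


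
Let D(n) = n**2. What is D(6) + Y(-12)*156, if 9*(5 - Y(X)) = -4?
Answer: 2656/3 ≈ 885.33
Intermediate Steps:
Y(X) = 49/9 (Y(X) = 5 - 1/9*(-4) = 5 + 4/9 = 49/9)
D(6) + Y(-12)*156 = 6**2 + (49/9)*156 = 36 + 2548/3 = 2656/3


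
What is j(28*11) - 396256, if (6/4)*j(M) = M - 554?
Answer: -396420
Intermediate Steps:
j(M) = -1108/3 + 2*M/3 (j(M) = 2*(M - 554)/3 = 2*(-554 + M)/3 = -1108/3 + 2*M/3)
j(28*11) - 396256 = (-1108/3 + 2*(28*11)/3) - 396256 = (-1108/3 + (2/3)*308) - 396256 = (-1108/3 + 616/3) - 396256 = -164 - 396256 = -396420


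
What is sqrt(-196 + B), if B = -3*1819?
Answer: I*sqrt(5653) ≈ 75.186*I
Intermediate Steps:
B = -5457
sqrt(-196 + B) = sqrt(-196 - 5457) = sqrt(-5653) = I*sqrt(5653)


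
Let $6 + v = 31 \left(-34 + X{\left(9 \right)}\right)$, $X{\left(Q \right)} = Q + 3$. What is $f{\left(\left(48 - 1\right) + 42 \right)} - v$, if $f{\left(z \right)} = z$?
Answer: $777$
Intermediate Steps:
$X{\left(Q \right)} = 3 + Q$
$v = -688$ ($v = -6 + 31 \left(-34 + \left(3 + 9\right)\right) = -6 + 31 \left(-34 + 12\right) = -6 + 31 \left(-22\right) = -6 - 682 = -688$)
$f{\left(\left(48 - 1\right) + 42 \right)} - v = \left(\left(48 - 1\right) + 42\right) - -688 = \left(47 + 42\right) + 688 = 89 + 688 = 777$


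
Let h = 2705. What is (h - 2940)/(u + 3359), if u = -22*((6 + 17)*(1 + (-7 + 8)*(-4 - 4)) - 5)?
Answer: -235/7011 ≈ -0.033519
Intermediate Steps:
u = 3652 (u = -22*(23*(1 + 1*(-8)) - 5) = -22*(23*(1 - 8) - 5) = -22*(23*(-7) - 5) = -22*(-161 - 5) = -22*(-166) = 3652)
(h - 2940)/(u + 3359) = (2705 - 2940)/(3652 + 3359) = -235/7011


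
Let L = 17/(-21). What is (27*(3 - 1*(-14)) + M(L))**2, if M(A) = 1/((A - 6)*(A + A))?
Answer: 4982265945801/23639044 ≈ 2.1076e+5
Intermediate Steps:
L = -17/21 (L = 17*(-1/21) = -17/21 ≈ -0.80952)
M(A) = 1/(2*A*(-6 + A)) (M(A) = 1/((-6 + A)*(2*A)) = 1/(2*A*(-6 + A)))
(27*(3 - 1*(-14)) + M(L))**2 = (27*(3 - 1*(-14)) + 1/(2*(-17/21)*(-6 - 17/21)))**2 = (27*(3 + 14) + (1/2)*(-21/17)/(-143/21))**2 = (27*17 + (1/2)*(-21/17)*(-21/143))**2 = (459 + 441/4862)**2 = (2232099/4862)**2 = 4982265945801/23639044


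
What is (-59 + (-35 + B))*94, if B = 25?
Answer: -6486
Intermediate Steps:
(-59 + (-35 + B))*94 = (-59 + (-35 + 25))*94 = (-59 - 10)*94 = -69*94 = -6486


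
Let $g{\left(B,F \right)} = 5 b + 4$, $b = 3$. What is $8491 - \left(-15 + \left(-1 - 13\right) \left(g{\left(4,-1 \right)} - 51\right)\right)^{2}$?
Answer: $-178998$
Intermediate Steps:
$g{\left(B,F \right)} = 19$ ($g{\left(B,F \right)} = 5 \cdot 3 + 4 = 15 + 4 = 19$)
$8491 - \left(-15 + \left(-1 - 13\right) \left(g{\left(4,-1 \right)} - 51\right)\right)^{2} = 8491 - \left(-15 + \left(-1 - 13\right) \left(19 - 51\right)\right)^{2} = 8491 - \left(-15 - -448\right)^{2} = 8491 - \left(-15 + 448\right)^{2} = 8491 - 433^{2} = 8491 - 187489 = -178998$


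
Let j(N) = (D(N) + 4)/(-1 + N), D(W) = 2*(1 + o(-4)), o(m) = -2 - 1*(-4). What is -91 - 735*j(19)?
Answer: -1498/3 ≈ -499.33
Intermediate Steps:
o(m) = 2 (o(m) = -2 + 4 = 2)
D(W) = 6 (D(W) = 2*(1 + 2) = 2*3 = 6)
j(N) = 10/(-1 + N) (j(N) = (6 + 4)/(-1 + N) = 10/(-1 + N))
-91 - 735*j(19) = -91 - 7350/(-1 + 19) = -91 - 7350/18 = -91 - 735*5/9 = -91 - 1225/3 = -1498/3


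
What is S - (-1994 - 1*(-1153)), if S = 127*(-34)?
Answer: -3477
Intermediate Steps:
S = -4318
S - (-1994 - 1*(-1153)) = -4318 - (-1994 - 1*(-1153)) = -4318 - (-1994 + 1153) = -4318 - 1*(-841) = -4318 + 841 = -3477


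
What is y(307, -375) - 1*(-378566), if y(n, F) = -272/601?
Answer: 227517894/601 ≈ 3.7857e+5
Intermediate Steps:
y(n, F) = -272/601 (y(n, F) = -272*1/601 = -272/601)
y(307, -375) - 1*(-378566) = -272/601 - 1*(-378566) = -272/601 + 378566 = 227517894/601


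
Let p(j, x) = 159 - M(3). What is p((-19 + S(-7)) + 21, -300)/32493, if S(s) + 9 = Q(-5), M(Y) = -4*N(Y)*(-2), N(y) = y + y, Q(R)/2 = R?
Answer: 37/10831 ≈ 0.0034161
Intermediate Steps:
Q(R) = 2*R
N(y) = 2*y
M(Y) = 16*Y (M(Y) = -8*Y*(-2) = 16*Y)
S(s) = -19 (S(s) = -9 + 2*(-5) = -9 - 10 = -19)
p(j, x) = 111 (p(j, x) = 159 - 16*3 = 159 - 1*48 = 159 - 48 = 111)
p((-19 + S(-7)) + 21, -300)/32493 = 111/32493 = 111*(1/32493) = 37/10831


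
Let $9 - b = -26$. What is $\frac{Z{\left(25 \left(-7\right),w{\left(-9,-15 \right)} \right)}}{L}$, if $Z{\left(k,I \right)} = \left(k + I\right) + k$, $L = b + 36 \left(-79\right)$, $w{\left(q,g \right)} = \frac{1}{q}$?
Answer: $\frac{3151}{25281} \approx 0.12464$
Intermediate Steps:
$b = 35$ ($b = 9 - -26 = 9 + 26 = 35$)
$L = -2809$ ($L = 35 + 36 \left(-79\right) = 35 - 2844 = -2809$)
$Z{\left(k,I \right)} = I + 2 k$ ($Z{\left(k,I \right)} = \left(I + k\right) + k = I + 2 k$)
$\frac{Z{\left(25 \left(-7\right),w{\left(-9,-15 \right)} \right)}}{L} = \frac{\frac{1}{-9} + 2 \cdot 25 \left(-7\right)}{-2809} = \left(- \frac{1}{9} + 2 \left(-175\right)\right) \left(- \frac{1}{2809}\right) = \left(- \frac{1}{9} - 350\right) \left(- \frac{1}{2809}\right) = \left(- \frac{3151}{9}\right) \left(- \frac{1}{2809}\right) = \frac{3151}{25281}$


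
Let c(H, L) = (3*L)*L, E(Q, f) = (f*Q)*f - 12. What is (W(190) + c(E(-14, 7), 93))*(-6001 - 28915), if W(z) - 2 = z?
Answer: -912669324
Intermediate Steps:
E(Q, f) = -12 + Q*f**2 (E(Q, f) = (Q*f)*f - 12 = Q*f**2 - 12 = -12 + Q*f**2)
W(z) = 2 + z
c(H, L) = 3*L**2
(W(190) + c(E(-14, 7), 93))*(-6001 - 28915) = ((2 + 190) + 3*93**2)*(-6001 - 28915) = (192 + 3*8649)*(-34916) = (192 + 25947)*(-34916) = 26139*(-34916) = -912669324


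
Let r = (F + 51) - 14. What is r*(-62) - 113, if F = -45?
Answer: 383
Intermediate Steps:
r = -8 (r = (-45 + 51) - 14 = 6 - 14 = -8)
r*(-62) - 113 = -8*(-62) - 113 = 496 - 113 = 383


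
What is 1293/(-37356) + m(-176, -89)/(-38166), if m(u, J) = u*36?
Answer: 10407721/79207172 ≈ 0.13140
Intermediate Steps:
m(u, J) = 36*u
1293/(-37356) + m(-176, -89)/(-38166) = 1293/(-37356) + (36*(-176))/(-38166) = 1293*(-1/37356) - 6336*(-1/38166) = -431/12452 + 1056/6361 = 10407721/79207172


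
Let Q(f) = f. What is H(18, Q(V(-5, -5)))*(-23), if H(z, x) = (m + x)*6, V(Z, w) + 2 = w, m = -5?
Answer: 1656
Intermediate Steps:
V(Z, w) = -2 + w
H(z, x) = -30 + 6*x (H(z, x) = (-5 + x)*6 = -30 + 6*x)
H(18, Q(V(-5, -5)))*(-23) = (-30 + 6*(-2 - 5))*(-23) = (-30 + 6*(-7))*(-23) = (-30 - 42)*(-23) = -72*(-23) = 1656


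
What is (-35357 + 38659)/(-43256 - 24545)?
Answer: -3302/67801 ≈ -0.048701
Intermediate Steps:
(-35357 + 38659)/(-43256 - 24545) = 3302/(-67801) = 3302*(-1/67801) = -3302/67801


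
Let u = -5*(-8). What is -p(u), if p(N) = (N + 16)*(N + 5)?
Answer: -2520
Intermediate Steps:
u = 40
p(N) = (5 + N)*(16 + N) (p(N) = (16 + N)*(5 + N) = (5 + N)*(16 + N))
-p(u) = -(80 + 40² + 21*40) = -(80 + 1600 + 840) = -1*2520 = -2520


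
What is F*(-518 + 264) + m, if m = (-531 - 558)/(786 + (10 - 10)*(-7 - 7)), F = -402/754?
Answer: 13239297/98774 ≈ 134.04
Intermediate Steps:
F = -201/377 (F = -402*1/754 = -201/377 ≈ -0.53316)
m = -363/262 (m = -1089/(786 + 0*(-14)) = -1089/(786 + 0) = -1089/786 = -1089*1/786 = -363/262 ≈ -1.3855)
F*(-518 + 264) + m = -201*(-518 + 264)/377 - 363/262 = -201/377*(-254) - 363/262 = 51054/377 - 363/262 = 13239297/98774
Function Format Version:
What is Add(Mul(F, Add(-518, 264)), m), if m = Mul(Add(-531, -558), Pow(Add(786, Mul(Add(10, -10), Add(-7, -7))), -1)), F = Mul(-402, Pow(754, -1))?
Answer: Rational(13239297, 98774) ≈ 134.04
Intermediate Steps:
F = Rational(-201, 377) (F = Mul(-402, Rational(1, 754)) = Rational(-201, 377) ≈ -0.53316)
m = Rational(-363, 262) (m = Mul(-1089, Pow(Add(786, Mul(0, -14)), -1)) = Mul(-1089, Pow(Add(786, 0), -1)) = Mul(-1089, Pow(786, -1)) = Mul(-1089, Rational(1, 786)) = Rational(-363, 262) ≈ -1.3855)
Add(Mul(F, Add(-518, 264)), m) = Add(Mul(Rational(-201, 377), Add(-518, 264)), Rational(-363, 262)) = Add(Mul(Rational(-201, 377), -254), Rational(-363, 262)) = Add(Rational(51054, 377), Rational(-363, 262)) = Rational(13239297, 98774)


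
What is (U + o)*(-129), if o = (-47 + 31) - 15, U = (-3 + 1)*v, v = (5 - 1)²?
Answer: 8127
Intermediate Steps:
v = 16 (v = 4² = 16)
U = -32 (U = (-3 + 1)*16 = -2*16 = -32)
o = -31 (o = -16 - 15 = -31)
(U + o)*(-129) = (-32 - 31)*(-129) = -63*(-129) = 8127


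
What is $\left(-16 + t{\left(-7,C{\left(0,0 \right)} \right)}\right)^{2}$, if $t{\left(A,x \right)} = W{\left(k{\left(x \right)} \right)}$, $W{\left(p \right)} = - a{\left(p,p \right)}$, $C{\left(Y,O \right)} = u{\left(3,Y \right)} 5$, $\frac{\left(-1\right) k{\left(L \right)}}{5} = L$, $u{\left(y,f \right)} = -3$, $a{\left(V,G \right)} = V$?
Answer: $8281$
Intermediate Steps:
$k{\left(L \right)} = - 5 L$
$C{\left(Y,O \right)} = -15$ ($C{\left(Y,O \right)} = \left(-3\right) 5 = -15$)
$W{\left(p \right)} = - p$
$t{\left(A,x \right)} = 5 x$ ($t{\left(A,x \right)} = - \left(-5\right) x = 5 x$)
$\left(-16 + t{\left(-7,C{\left(0,0 \right)} \right)}\right)^{2} = \left(-16 + 5 \left(-15\right)\right)^{2} = \left(-16 - 75\right)^{2} = \left(-91\right)^{2} = 8281$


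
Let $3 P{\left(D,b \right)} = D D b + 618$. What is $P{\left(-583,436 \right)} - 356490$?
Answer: $\frac{147122752}{3} \approx 4.9041 \cdot 10^{7}$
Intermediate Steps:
$P{\left(D,b \right)} = 206 + \frac{b D^{2}}{3}$ ($P{\left(D,b \right)} = \frac{D D b + 618}{3} = \frac{D^{2} b + 618}{3} = \frac{b D^{2} + 618}{3} = \frac{618 + b D^{2}}{3} = 206 + \frac{b D^{2}}{3}$)
$P{\left(-583,436 \right)} - 356490 = \left(206 + \frac{1}{3} \cdot 436 \left(-583\right)^{2}\right) - 356490 = \left(206 + \frac{1}{3} \cdot 436 \cdot 339889\right) - 356490 = \left(206 + \frac{148191604}{3}\right) - 356490 = \frac{148192222}{3} - 356490 = \frac{147122752}{3}$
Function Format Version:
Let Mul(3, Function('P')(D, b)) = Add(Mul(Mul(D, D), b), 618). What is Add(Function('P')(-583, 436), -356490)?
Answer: Rational(147122752, 3) ≈ 4.9041e+7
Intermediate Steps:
Function('P')(D, b) = Add(206, Mul(Rational(1, 3), b, Pow(D, 2))) (Function('P')(D, b) = Mul(Rational(1, 3), Add(Mul(Mul(D, D), b), 618)) = Mul(Rational(1, 3), Add(Mul(Pow(D, 2), b), 618)) = Mul(Rational(1, 3), Add(Mul(b, Pow(D, 2)), 618)) = Mul(Rational(1, 3), Add(618, Mul(b, Pow(D, 2)))) = Add(206, Mul(Rational(1, 3), b, Pow(D, 2))))
Add(Function('P')(-583, 436), -356490) = Add(Add(206, Mul(Rational(1, 3), 436, Pow(-583, 2))), -356490) = Add(Add(206, Mul(Rational(1, 3), 436, 339889)), -356490) = Add(Add(206, Rational(148191604, 3)), -356490) = Add(Rational(148192222, 3), -356490) = Rational(147122752, 3)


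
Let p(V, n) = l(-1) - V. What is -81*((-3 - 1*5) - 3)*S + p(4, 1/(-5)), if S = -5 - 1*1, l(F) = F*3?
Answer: -5353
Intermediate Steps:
l(F) = 3*F
S = -6 (S = -5 - 1 = -6)
p(V, n) = -3 - V (p(V, n) = 3*(-1) - V = -3 - V)
-81*((-3 - 1*5) - 3)*S + p(4, 1/(-5)) = -81*((-3 - 1*5) - 3)*(-6) + (-3 - 1*4) = -81*((-3 - 5) - 3)*(-6) + (-3 - 4) = -81*(-8 - 3)*(-6) - 7 = -(-891)*(-6) - 7 = -81*66 - 7 = -5346 - 7 = -5353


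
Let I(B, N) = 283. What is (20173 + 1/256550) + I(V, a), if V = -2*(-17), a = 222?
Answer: 5247986801/256550 ≈ 20456.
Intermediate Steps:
V = 34
(20173 + 1/256550) + I(V, a) = (20173 + 1/256550) + 283 = 5175383151/256550 + 283 = 5247986801/256550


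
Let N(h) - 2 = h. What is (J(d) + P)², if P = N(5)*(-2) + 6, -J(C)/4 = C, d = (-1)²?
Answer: 144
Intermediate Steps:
N(h) = 2 + h
d = 1
J(C) = -4*C
P = -8 (P = (2 + 5)*(-2) + 6 = 7*(-2) + 6 = -14 + 6 = -8)
(J(d) + P)² = (-4*1 - 8)² = (-4 - 8)² = (-12)² = 144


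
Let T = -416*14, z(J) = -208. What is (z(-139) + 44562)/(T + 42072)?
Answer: 22177/18124 ≈ 1.2236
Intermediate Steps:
T = -5824
(z(-139) + 44562)/(T + 42072) = (-208 + 44562)/(-5824 + 42072) = 44354/36248 = 44354*(1/36248) = 22177/18124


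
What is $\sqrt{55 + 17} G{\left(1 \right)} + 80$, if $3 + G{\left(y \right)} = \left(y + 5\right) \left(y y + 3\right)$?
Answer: $80 + 126 \sqrt{2} \approx 258.19$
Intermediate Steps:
$G{\left(y \right)} = -3 + \left(3 + y^{2}\right) \left(5 + y\right)$ ($G{\left(y \right)} = -3 + \left(y + 5\right) \left(y y + 3\right) = -3 + \left(5 + y\right) \left(y^{2} + 3\right) = -3 + \left(5 + y\right) \left(3 + y^{2}\right) = -3 + \left(3 + y^{2}\right) \left(5 + y\right)$)
$\sqrt{55 + 17} G{\left(1 \right)} + 80 = \sqrt{55 + 17} \left(12 + 1^{3} + 3 \cdot 1 + 5 \cdot 1^{2}\right) + 80 = \sqrt{72} \left(12 + 1 + 3 + 5 \cdot 1\right) + 80 = 6 \sqrt{2} \left(12 + 1 + 3 + 5\right) + 80 = 6 \sqrt{2} \cdot 21 + 80 = 126 \sqrt{2} + 80 = 80 + 126 \sqrt{2}$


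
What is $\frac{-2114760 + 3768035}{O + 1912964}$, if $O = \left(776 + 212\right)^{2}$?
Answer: $\frac{1653275}{2889108} \approx 0.57224$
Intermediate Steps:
$O = 976144$ ($O = 988^{2} = 976144$)
$\frac{-2114760 + 3768035}{O + 1912964} = \frac{-2114760 + 3768035}{976144 + 1912964} = \frac{1653275}{2889108}$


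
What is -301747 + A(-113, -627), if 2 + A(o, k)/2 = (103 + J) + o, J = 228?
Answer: -301315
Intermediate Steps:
A(o, k) = 658 + 2*o (A(o, k) = -4 + 2*((103 + 228) + o) = -4 + 2*(331 + o) = -4 + (662 + 2*o) = 658 + 2*o)
-301747 + A(-113, -627) = -301747 + (658 + 2*(-113)) = -301747 + (658 - 226) = -301747 + 432 = -301315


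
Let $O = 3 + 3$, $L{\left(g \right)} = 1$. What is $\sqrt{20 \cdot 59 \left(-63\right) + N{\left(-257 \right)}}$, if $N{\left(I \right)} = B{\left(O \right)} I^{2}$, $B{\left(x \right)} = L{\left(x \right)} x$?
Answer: $\sqrt{321954} \approx 567.41$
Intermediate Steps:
$O = 6$
$B{\left(x \right)} = x$ ($B{\left(x \right)} = 1 x = x$)
$N{\left(I \right)} = 6 I^{2}$
$\sqrt{20 \cdot 59 \left(-63\right) + N{\left(-257 \right)}} = \sqrt{20 \cdot 59 \left(-63\right) + 6 \left(-257\right)^{2}} = \sqrt{1180 \left(-63\right) + 6 \cdot 66049} = \sqrt{-74340 + 396294} = \sqrt{321954}$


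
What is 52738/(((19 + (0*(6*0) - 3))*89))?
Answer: 26369/712 ≈ 37.035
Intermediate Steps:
52738/(((19 + (0*(6*0) - 3))*89)) = 52738/(((19 + (0*0 - 3))*89)) = 52738/(((19 + (0 - 3))*89)) = 52738/(((19 - 3)*89)) = 52738/((16*89)) = 52738/1424 = 52738*(1/1424) = 26369/712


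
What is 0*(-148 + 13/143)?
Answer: 0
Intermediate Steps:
0*(-148 + 13/143) = 0*(-148 + 13*(1/143)) = 0*(-148 + 1/11) = 0*(-1627/11) = 0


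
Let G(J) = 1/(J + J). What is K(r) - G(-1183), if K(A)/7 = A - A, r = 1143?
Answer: 1/2366 ≈ 0.00042265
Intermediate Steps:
G(J) = 1/(2*J)
K(A) = 0 (K(A) = 7*(A - A) = 7*0 = 0)
K(r) - G(-1183) = 0 - 1/(2*(-1183)) = 0 - (-1)/(2*1183) = 0 - 1*(-1/2366) = 0 + 1/2366 = 1/2366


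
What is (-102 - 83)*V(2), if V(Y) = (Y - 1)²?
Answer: -185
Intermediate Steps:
V(Y) = (-1 + Y)²
(-102 - 83)*V(2) = (-102 - 83)*(-1 + 2)² = -185*1² = -185*1 = -185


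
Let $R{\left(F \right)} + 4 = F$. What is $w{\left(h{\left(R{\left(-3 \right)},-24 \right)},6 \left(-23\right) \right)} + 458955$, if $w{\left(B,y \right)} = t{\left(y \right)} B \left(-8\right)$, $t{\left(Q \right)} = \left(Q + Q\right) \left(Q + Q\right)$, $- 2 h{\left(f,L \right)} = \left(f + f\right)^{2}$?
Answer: $60180939$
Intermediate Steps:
$R{\left(F \right)} = -4 + F$
$h{\left(f,L \right)} = - 2 f^{2}$ ($h{\left(f,L \right)} = - \frac{\left(f + f\right)^{2}}{2} = - \frac{\left(2 f\right)^{2}}{2} = - \frac{4 f^{2}}{2} = - 2 f^{2}$)
$t{\left(Q \right)} = 4 Q^{2}$ ($t{\left(Q \right)} = 2 Q 2 Q = 4 Q^{2}$)
$w{\left(B,y \right)} = - 32 B y^{2}$ ($w{\left(B,y \right)} = 4 y^{2} B \left(-8\right) = 4 B y^{2} \left(-8\right) = - 32 B y^{2}$)
$w{\left(h{\left(R{\left(-3 \right)},-24 \right)},6 \left(-23\right) \right)} + 458955 = - 32 \left(- 2 \left(-4 - 3\right)^{2}\right) \left(6 \left(-23\right)\right)^{2} + 458955 = - 32 \left(- 2 \left(-7\right)^{2}\right) \left(-138\right)^{2} + 458955 = \left(-32\right) \left(\left(-2\right) 49\right) 19044 + 458955 = \left(-32\right) \left(-98\right) 19044 + 458955 = 59721984 + 458955 = 60180939$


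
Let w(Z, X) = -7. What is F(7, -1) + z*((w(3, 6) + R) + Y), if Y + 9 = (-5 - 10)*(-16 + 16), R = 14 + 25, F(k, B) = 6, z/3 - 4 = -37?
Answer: -2271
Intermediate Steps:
z = -99 (z = 12 + 3*(-37) = 12 - 111 = -99)
R = 39
Y = -9 (Y = -9 + (-5 - 10)*(-16 + 16) = -9 - 15*0 = -9 + 0 = -9)
F(7, -1) + z*((w(3, 6) + R) + Y) = 6 - 99*((-7 + 39) - 9) = 6 - 99*(32 - 9) = 6 - 99*23 = 6 - 2277 = -2271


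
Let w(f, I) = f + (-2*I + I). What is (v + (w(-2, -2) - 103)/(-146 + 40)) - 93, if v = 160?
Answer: 7205/106 ≈ 67.972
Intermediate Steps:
w(f, I) = f - I
(v + (w(-2, -2) - 103)/(-146 + 40)) - 93 = (160 + ((-2 - 1*(-2)) - 103)/(-146 + 40)) - 93 = (160 + ((-2 + 2) - 103)/(-106)) - 93 = (160 + (0 - 103)*(-1/106)) - 93 = (160 - 103*(-1/106)) - 93 = (160 + 103/106) - 93 = 17063/106 - 93 = 7205/106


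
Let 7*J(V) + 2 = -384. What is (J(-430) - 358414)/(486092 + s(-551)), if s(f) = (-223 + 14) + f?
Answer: -627321/849331 ≈ -0.73861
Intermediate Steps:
J(V) = -386/7 (J(V) = -2/7 + (⅐)*(-384) = -2/7 - 384/7 = -386/7)
s(f) = -209 + f
(J(-430) - 358414)/(486092 + s(-551)) = (-386/7 - 358414)/(486092 + (-209 - 551)) = -2509284/(7*(486092 - 760)) = -2509284/7/485332 = -2509284/7*1/485332 = -627321/849331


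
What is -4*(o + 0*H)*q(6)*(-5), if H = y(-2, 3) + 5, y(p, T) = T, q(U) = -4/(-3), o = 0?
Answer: 0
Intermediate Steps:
q(U) = 4/3 (q(U) = -4*(-⅓) = 4/3)
H = 8 (H = 3 + 5 = 8)
-4*(o + 0*H)*q(6)*(-5) = -4*(0 + 0*8)*4/3*(-5) = -4*(0 + 0)*4/3*(-5) = -0*4/3*(-5) = -4*0*(-5) = 0*(-5) = 0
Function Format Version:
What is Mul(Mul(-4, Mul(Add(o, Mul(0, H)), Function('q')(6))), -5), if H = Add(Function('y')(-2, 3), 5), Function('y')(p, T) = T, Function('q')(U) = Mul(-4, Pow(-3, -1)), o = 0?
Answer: 0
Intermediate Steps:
Function('q')(U) = Rational(4, 3) (Function('q')(U) = Mul(-4, Rational(-1, 3)) = Rational(4, 3))
H = 8 (H = Add(3, 5) = 8)
Mul(Mul(-4, Mul(Add(o, Mul(0, H)), Function('q')(6))), -5) = Mul(Mul(-4, Mul(Add(0, Mul(0, 8)), Rational(4, 3))), -5) = Mul(Mul(-4, Mul(Add(0, 0), Rational(4, 3))), -5) = Mul(Mul(-4, Mul(0, Rational(4, 3))), -5) = Mul(Mul(-4, 0), -5) = Mul(0, -5) = 0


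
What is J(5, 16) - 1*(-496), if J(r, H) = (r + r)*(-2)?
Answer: 476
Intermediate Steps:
J(r, H) = -4*r (J(r, H) = (2*r)*(-2) = -4*r)
J(5, 16) - 1*(-496) = -4*5 - 1*(-496) = -20 + 496 = 476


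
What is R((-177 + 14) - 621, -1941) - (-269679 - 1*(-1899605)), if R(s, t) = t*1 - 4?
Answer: -1631871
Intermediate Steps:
R(s, t) = -4 + t (R(s, t) = t - 4 = -4 + t)
R((-177 + 14) - 621, -1941) - (-269679 - 1*(-1899605)) = (-4 - 1941) - (-269679 - 1*(-1899605)) = -1945 - (-269679 + 1899605) = -1945 - 1*1629926 = -1945 - 1629926 = -1631871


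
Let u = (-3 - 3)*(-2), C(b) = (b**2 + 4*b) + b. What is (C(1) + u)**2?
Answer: 324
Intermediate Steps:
C(b) = b**2 + 5*b
u = 12 (u = -6*(-2) = 12)
(C(1) + u)**2 = (1*(5 + 1) + 12)**2 = (1*6 + 12)**2 = (6 + 12)**2 = 18**2 = 324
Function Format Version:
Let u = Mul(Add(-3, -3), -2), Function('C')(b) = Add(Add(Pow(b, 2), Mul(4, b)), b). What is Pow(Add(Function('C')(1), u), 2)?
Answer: 324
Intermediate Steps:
Function('C')(b) = Add(Pow(b, 2), Mul(5, b))
u = 12 (u = Mul(-6, -2) = 12)
Pow(Add(Function('C')(1), u), 2) = Pow(Add(Mul(1, Add(5, 1)), 12), 2) = Pow(Add(Mul(1, 6), 12), 2) = Pow(Add(6, 12), 2) = Pow(18, 2) = 324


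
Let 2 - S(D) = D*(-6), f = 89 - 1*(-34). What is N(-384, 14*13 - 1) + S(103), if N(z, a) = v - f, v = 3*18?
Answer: 551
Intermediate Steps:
f = 123 (f = 89 + 34 = 123)
v = 54
N(z, a) = -69 (N(z, a) = 54 - 1*123 = 54 - 123 = -69)
S(D) = 2 + 6*D (S(D) = 2 - D*(-6) = 2 - (-6)*D = 2 + 6*D)
N(-384, 14*13 - 1) + S(103) = -69 + (2 + 6*103) = -69 + (2 + 618) = -69 + 620 = 551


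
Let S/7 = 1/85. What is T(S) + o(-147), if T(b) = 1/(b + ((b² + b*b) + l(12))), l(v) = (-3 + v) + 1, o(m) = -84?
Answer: -6119987/72943 ≈ -83.901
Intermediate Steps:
l(v) = -2 + v
S = 7/85 ≈ 0.082353
T(b) = 1/(10 + b + 2*b²) (T(b) = 1/(b + ((b² + b*b) + (-2 + 12))) = 1/(b + ((b² + b²) + 10)) = 1/(b + (2*b² + 10)) = 1/(b + (10 + 2*b²)) = 1/(10 + b + 2*b²))
T(S) + o(-147) = 1/(10 + 7/85 + 2*(7/85)²) - 84 = 1/(10 + 7/85 + 2*(49/7225)) - 84 = 1/(10 + 7/85 + 98/7225) - 84 = 1/(72943/7225) - 84 = 7225/72943 - 84 = -6119987/72943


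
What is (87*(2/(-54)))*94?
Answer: -2726/9 ≈ -302.89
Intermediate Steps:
(87*(2/(-54)))*94 = (87*(2*(-1/54)))*94 = (87*(-1/27))*94 = -29/9*94 = -2726/9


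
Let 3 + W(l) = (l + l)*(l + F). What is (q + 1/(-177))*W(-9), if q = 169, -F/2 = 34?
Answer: 13789432/59 ≈ 2.3372e+5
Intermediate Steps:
F = -68 (F = -2*34 = -68)
W(l) = -3 + 2*l*(-68 + l) (W(l) = -3 + (l + l)*(l - 68) = -3 + (2*l)*(-68 + l) = -3 + 2*l*(-68 + l))
(q + 1/(-177))*W(-9) = (169 + 1/(-177))*(-3 - 136*(-9) + 2*(-9)**2) = (169 - 1/177)*(-3 + 1224 + 2*81) = 29912*(-3 + 1224 + 162)/177 = (29912/177)*1383 = 13789432/59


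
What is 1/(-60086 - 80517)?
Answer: -1/140603 ≈ -7.1122e-6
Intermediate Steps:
1/(-60086 - 80517) = 1/(-140603) = -1/140603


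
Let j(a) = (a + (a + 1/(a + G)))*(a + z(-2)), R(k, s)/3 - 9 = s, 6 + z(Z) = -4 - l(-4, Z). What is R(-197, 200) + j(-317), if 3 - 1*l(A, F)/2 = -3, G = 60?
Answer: 55397460/257 ≈ 2.1555e+5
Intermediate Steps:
l(A, F) = 12 (l(A, F) = 6 - 2*(-3) = 6 + 6 = 12)
z(Z) = -22 (z(Z) = -6 + (-4 - 1*12) = -6 + (-4 - 12) = -6 - 16 = -22)
R(k, s) = 27 + 3*s
j(a) = (-22 + a)*(1/(60 + a) + 2*a) (j(a) = (a + (a + 1/(a + 60)))*(a - 22) = (a + (a + 1/(60 + a)))*(-22 + a) = (1/(60 + a) + 2*a)*(-22 + a) = (-22 + a)*(1/(60 + a) + 2*a))
R(-197, 200) + j(-317) = (27 + 3*200) + (-22 - 2639*(-317) + 2*(-317)³ + 76*(-317)²)/(60 - 317) = (27 + 600) + (-22 + 836563 + 2*(-31855013) + 76*100489)/(-257) = 627 - (-22 + 836563 - 63710026 + 7637164)/257 = 627 - 1/257*(-55236321) = 627 + 55236321/257 = 55397460/257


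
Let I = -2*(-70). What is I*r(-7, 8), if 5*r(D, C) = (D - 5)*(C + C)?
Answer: -5376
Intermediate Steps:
I = 140
r(D, C) = 2*C*(-5 + D)/5 (r(D, C) = ((D - 5)*(C + C))/5 = ((-5 + D)*(2*C))/5 = (2*C*(-5 + D))/5 = 2*C*(-5 + D)/5)
I*r(-7, 8) = 140*((2/5)*8*(-5 - 7)) = 140*((2/5)*8*(-12)) = 140*(-192/5) = -5376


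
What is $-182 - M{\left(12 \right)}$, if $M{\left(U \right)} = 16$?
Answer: $-198$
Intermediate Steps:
$-182 - M{\left(12 \right)} = -182 - 16 = -198$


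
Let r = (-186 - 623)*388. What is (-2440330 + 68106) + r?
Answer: -2686116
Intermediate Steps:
r = -313892 (r = -809*388 = -313892)
(-2440330 + 68106) + r = (-2440330 + 68106) - 313892 = -2372224 - 313892 = -2686116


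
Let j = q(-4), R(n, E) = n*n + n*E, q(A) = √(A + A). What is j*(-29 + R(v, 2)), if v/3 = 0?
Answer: -58*I*√2 ≈ -82.024*I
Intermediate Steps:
v = 0 (v = 3*0 = 0)
q(A) = √2*√A (q(A) = √(2*A) = √2*√A)
R(n, E) = n² + E*n
j = 2*I*√2 (j = √2*√(-4) = √2*(2*I) = 2*I*√2 ≈ 2.8284*I)
j*(-29 + R(v, 2)) = (2*I*√2)*(-29 + 0*(2 + 0)) = (2*I*√2)*(-29 + 0*2) = (2*I*√2)*(-29 + 0) = (2*I*√2)*(-29) = -58*I*√2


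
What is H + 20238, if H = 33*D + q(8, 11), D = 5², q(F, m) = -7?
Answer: 21056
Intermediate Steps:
D = 25
H = 818 (H = 33*25 - 7 = 825 - 7 = 818)
H + 20238 = 818 + 20238 = 21056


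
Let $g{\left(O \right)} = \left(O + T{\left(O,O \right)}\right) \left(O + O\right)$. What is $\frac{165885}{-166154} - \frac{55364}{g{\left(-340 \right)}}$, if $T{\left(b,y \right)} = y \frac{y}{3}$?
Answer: $- \frac{1612154174229}{1618223652200} \approx -0.99625$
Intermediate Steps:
$T{\left(b,y \right)} = \frac{y^{2}}{3}$ ($T{\left(b,y \right)} = y y \frac{1}{3} = y \frac{y}{3} = \frac{y^{2}}{3}$)
$g{\left(O \right)} = 2 O \left(O + \frac{O^{2}}{3}\right)$ ($g{\left(O \right)} = \left(O + \frac{O^{2}}{3}\right) \left(O + O\right) = \left(O + \frac{O^{2}}{3}\right) 2 O = 2 O \left(O + \frac{O^{2}}{3}\right)$)
$\frac{165885}{-166154} - \frac{55364}{g{\left(-340 \right)}} = \frac{165885}{-166154} - \frac{55364}{\frac{2}{3} \left(-340\right)^{2} \left(3 - 340\right)} = 165885 \left(- \frac{1}{166154}\right) - \frac{55364}{\frac{2}{3} \cdot 115600 \left(-337\right)} = - \frac{165885}{166154} - \frac{55364}{- \frac{77914400}{3}} = - \frac{165885}{166154} - - \frac{41523}{19478600} = - \frac{165885}{166154} + \frac{41523}{19478600} = - \frac{1612154174229}{1618223652200}$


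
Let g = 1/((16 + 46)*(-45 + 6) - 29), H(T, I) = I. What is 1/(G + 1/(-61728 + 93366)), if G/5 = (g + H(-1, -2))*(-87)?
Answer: 77418186/67367586797 ≈ 0.0011492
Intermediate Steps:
g = -1/2447 (g = 1/(62*(-39) - 29) = 1/(-2418 - 29) = 1/(-2447) = -1/2447 ≈ -0.00040866)
G = 2129325/2447 (G = 5*((-1/2447 - 2)*(-87)) = 5*(-4895/2447*(-87)) = 5*(425865/2447) = 2129325/2447 ≈ 870.18)
1/(G + 1/(-61728 + 93366)) = 1/(2129325/2447 + 1/(-61728 + 93366)) = 1/(2129325/2447 + 1/31638) = 1/(67367586797/77418186) = 77418186/67367586797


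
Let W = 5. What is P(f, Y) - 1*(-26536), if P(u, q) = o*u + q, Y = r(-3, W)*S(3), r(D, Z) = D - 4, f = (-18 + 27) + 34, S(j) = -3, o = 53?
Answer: 28836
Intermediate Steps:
f = 43 (f = 9 + 34 = 43)
r(D, Z) = -4 + D
Y = 21 (Y = (-4 - 3)*(-3) = -7*(-3) = 21)
P(u, q) = q + 53*u (P(u, q) = 53*u + q = q + 53*u)
P(f, Y) - 1*(-26536) = (21 + 53*43) - 1*(-26536) = (21 + 2279) + 26536 = 2300 + 26536 = 28836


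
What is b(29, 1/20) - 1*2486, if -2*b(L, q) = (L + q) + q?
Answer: -50011/20 ≈ -2500.6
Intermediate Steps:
b(L, q) = -q - L/2 (b(L, q) = -((L + q) + q)/2 = -(L + 2*q)/2 = -q - L/2)
b(29, 1/20) - 1*2486 = (-1/20 - ½*29) - 1*2486 = (-1*1/20 - 29/2) - 2486 = (-1/20 - 29/2) - 2486 = -291/20 - 2486 = -50011/20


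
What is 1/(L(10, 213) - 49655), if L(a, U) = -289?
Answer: -1/49944 ≈ -2.0022e-5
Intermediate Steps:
1/(L(10, 213) - 49655) = 1/(-289 - 49655) = 1/(-49944) = -1/49944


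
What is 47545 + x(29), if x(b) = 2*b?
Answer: 47603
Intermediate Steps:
47545 + x(29) = 47545 + 2*29 = 47545 + 58 = 47603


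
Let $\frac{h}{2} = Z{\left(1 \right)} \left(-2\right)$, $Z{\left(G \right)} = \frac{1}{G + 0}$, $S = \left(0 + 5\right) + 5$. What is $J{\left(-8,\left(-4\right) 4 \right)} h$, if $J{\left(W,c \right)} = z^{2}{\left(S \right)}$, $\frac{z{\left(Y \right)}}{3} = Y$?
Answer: $-3600$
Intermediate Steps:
$S = 10$ ($S = 5 + 5 = 10$)
$Z{\left(G \right)} = \frac{1}{G}$
$z{\left(Y \right)} = 3 Y$
$h = -4$ ($h = 2 \cdot 1^{-1} \left(-2\right) = 2 \cdot 1 \left(-2\right) = 2 \left(-2\right) = -4$)
$J{\left(W,c \right)} = 900$ ($J{\left(W,c \right)} = \left(3 \cdot 10\right)^{2} = 30^{2} = 900$)
$J{\left(-8,\left(-4\right) 4 \right)} h = 900 \left(-4\right) = -3600$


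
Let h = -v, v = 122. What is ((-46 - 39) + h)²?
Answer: 42849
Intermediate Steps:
h = -122 (h = -1*122 = -122)
((-46 - 39) + h)² = ((-46 - 39) - 122)² = (-85 - 122)² = (-207)² = 42849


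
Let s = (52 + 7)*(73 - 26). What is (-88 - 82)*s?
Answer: -471410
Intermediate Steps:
s = 2773 (s = 59*47 = 2773)
(-88 - 82)*s = (-88 - 82)*2773 = -170*2773 = -471410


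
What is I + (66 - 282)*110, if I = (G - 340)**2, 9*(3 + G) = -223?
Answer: 9031540/81 ≈ 1.1150e+5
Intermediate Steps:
G = -250/9 (G = -3 + (1/9)*(-223) = -3 - 223/9 = -250/9 ≈ -27.778)
I = 10956100/81 (I = (-250/9 - 340)**2 = (-3310/9)**2 = 10956100/81 ≈ 1.3526e+5)
I + (66 - 282)*110 = 10956100/81 + (66 - 282)*110 = 10956100/81 - 216*110 = 10956100/81 - 23760 = 9031540/81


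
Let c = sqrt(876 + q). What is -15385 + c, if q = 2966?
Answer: -15385 + sqrt(3842) ≈ -15323.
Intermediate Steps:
c = sqrt(3842) (c = sqrt(876 + 2966) = sqrt(3842) ≈ 61.984)
-15385 + c = -15385 + sqrt(3842)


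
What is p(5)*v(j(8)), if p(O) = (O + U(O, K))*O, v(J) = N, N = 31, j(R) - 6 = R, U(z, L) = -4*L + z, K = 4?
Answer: -930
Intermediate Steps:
U(z, L) = z - 4*L
j(R) = 6 + R
v(J) = 31
p(O) = O*(-16 + 2*O) (p(O) = (O + (O - 4*4))*O = (O + (O - 16))*O = (O + (-16 + O))*O = (-16 + 2*O)*O = O*(-16 + 2*O))
p(5)*v(j(8)) = (2*5*(-8 + 5))*31 = (2*5*(-3))*31 = -30*31 = -930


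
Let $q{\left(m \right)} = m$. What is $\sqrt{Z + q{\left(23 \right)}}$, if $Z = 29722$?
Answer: $3 \sqrt{3305} \approx 172.47$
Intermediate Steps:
$\sqrt{Z + q{\left(23 \right)}} = \sqrt{29722 + 23} = \sqrt{29745} = 3 \sqrt{3305}$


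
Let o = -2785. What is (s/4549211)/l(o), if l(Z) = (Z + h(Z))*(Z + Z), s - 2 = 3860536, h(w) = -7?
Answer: 1930269/35373390956920 ≈ 5.4568e-8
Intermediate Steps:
s = 3860538 (s = 2 + 3860536 = 3860538)
l(Z) = 2*Z*(-7 + Z) (l(Z) = (Z - 7)*(Z + Z) = (-7 + Z)*(2*Z) = 2*Z*(-7 + Z))
(s/4549211)/l(o) = (3860538/4549211)/((2*(-2785)*(-7 - 2785))) = (3860538*(1/4549211))/((2*(-2785)*(-2792))) = (3860538/4549211)/15551440 = (3860538/4549211)*(1/15551440) = 1930269/35373390956920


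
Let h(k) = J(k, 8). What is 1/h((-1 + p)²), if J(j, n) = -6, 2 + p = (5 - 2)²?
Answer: -⅙ ≈ -0.16667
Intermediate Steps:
p = 7 (p = -2 + (5 - 2)² = -2 + 3² = -2 + 9 = 7)
h(k) = -6
1/h((-1 + p)²) = 1/(-6) = -⅙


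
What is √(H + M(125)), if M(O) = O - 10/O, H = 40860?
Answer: 3*√113847/5 ≈ 202.45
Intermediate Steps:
√(H + M(125)) = √(40860 + (125 - 10/125)) = √(40860 + (125 - 10*1/125)) = √(40860 + (125 - 2/25)) = √(40860 + 3123/25) = √(1024623/25) = 3*√113847/5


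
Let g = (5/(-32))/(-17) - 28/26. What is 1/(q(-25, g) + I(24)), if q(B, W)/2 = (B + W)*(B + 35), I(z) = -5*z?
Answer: -1768/1133915 ≈ -0.0015592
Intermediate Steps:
g = -7551/7072 (g = (5*(-1/32))*(-1/17) - 28*1/26 = -5/32*(-1/17) - 14/13 = 5/544 - 14/13 = -7551/7072 ≈ -1.0677)
q(B, W) = 2*(35 + B)*(B + W) (q(B, W) = 2*((B + W)*(B + 35)) = 2*((B + W)*(35 + B)) = 2*((35 + B)*(B + W)) = 2*(35 + B)*(B + W))
1/(q(-25, g) + I(24)) = 1/((2*(-25)² + 70*(-25) + 70*(-7551/7072) + 2*(-25)*(-7551/7072)) - 5*24) = 1/((2*625 - 1750 - 264285/3536 + 188775/3536) - 120) = 1/((1250 - 1750 - 264285/3536 + 188775/3536) - 120) = 1/(-921755/1768 - 120) = 1/(-1133915/1768) = -1768/1133915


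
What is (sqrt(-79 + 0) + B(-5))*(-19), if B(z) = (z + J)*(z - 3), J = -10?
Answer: -2280 - 19*I*sqrt(79) ≈ -2280.0 - 168.88*I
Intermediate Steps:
B(z) = (-10 + z)*(-3 + z) (B(z) = (z - 10)*(z - 3) = (-10 + z)*(-3 + z))
(sqrt(-79 + 0) + B(-5))*(-19) = (sqrt(-79 + 0) + (30 + (-5)**2 - 13*(-5)))*(-19) = (sqrt(-79) + (30 + 25 + 65))*(-19) = (I*sqrt(79) + 120)*(-19) = (120 + I*sqrt(79))*(-19) = -2280 - 19*I*sqrt(79)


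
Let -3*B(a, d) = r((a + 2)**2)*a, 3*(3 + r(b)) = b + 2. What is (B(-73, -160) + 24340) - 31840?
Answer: 99994/3 ≈ 33331.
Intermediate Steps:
r(b) = -7/3 + b/3 (r(b) = -3 + (b + 2)/3 = -3 + (2 + b)/3 = -3 + (2/3 + b/3) = -7/3 + b/3)
B(a, d) = -a*(-7/3 + (2 + a)**2/3)/3 (B(a, d) = -(-7/3 + (a + 2)**2/3)*a/3 = -(-7/3 + (2 + a)**2/3)*a/3 = -a*(-7/3 + (2 + a)**2/3)/3)
(B(-73, -160) + 24340) - 31840 = (-1/9*(-73)*(-7 + (2 - 73)**2) + 24340) - 31840 = (-1/9*(-73)*(-7 + (-71)**2) + 24340) - 31840 = (-1/9*(-73)*(-7 + 5041) + 24340) - 31840 = (-1/9*(-73)*5034 + 24340) - 31840 = (122494/3 + 24340) - 31840 = 195514/3 - 31840 = 99994/3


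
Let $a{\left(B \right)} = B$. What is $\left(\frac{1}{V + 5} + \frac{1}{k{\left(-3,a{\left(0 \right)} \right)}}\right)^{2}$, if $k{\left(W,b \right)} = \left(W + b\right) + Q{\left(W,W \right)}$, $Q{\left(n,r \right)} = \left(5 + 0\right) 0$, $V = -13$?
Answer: $\frac{121}{576} \approx 0.21007$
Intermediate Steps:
$Q{\left(n,r \right)} = 0$ ($Q{\left(n,r \right)} = 5 \cdot 0 = 0$)
$k{\left(W,b \right)} = W + b$ ($k{\left(W,b \right)} = \left(W + b\right) + 0 = W + b$)
$\left(\frac{1}{V + 5} + \frac{1}{k{\left(-3,a{\left(0 \right)} \right)}}\right)^{2} = \left(\frac{1}{-13 + 5} + \frac{1}{-3 + 0}\right)^{2} = \left(\frac{1}{-8} + \frac{1}{-3}\right)^{2} = \left(- \frac{1}{8} - \frac{1}{3}\right)^{2} = \left(- \frac{11}{24}\right)^{2} = \frac{121}{576}$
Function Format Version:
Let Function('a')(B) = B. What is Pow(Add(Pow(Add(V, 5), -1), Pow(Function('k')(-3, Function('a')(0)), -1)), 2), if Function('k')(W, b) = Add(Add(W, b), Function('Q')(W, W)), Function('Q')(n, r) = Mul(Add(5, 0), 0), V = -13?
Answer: Rational(121, 576) ≈ 0.21007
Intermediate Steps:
Function('Q')(n, r) = 0 (Function('Q')(n, r) = Mul(5, 0) = 0)
Function('k')(W, b) = Add(W, b) (Function('k')(W, b) = Add(Add(W, b), 0) = Add(W, b))
Pow(Add(Pow(Add(V, 5), -1), Pow(Function('k')(-3, Function('a')(0)), -1)), 2) = Pow(Add(Pow(Add(-13, 5), -1), Pow(Add(-3, 0), -1)), 2) = Pow(Add(Pow(-8, -1), Pow(-3, -1)), 2) = Pow(Add(Rational(-1, 8), Rational(-1, 3)), 2) = Pow(Rational(-11, 24), 2) = Rational(121, 576)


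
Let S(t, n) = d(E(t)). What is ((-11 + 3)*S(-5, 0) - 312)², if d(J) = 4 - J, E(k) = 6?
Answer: 87616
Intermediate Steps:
S(t, n) = -2 (S(t, n) = 4 - 1*6 = 4 - 6 = -2)
((-11 + 3)*S(-5, 0) - 312)² = ((-11 + 3)*(-2) - 312)² = (-8*(-2) - 312)² = (16 - 312)² = (-296)² = 87616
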